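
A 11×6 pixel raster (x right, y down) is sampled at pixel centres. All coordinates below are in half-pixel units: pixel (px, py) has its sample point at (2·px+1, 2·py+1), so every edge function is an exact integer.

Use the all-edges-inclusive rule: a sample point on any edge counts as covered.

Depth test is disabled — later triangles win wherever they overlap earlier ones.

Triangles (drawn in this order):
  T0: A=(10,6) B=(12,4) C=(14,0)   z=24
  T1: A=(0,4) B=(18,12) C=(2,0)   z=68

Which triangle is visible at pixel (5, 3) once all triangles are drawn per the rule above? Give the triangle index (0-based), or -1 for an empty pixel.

T0:
  2·area = 4  (B↔C swapped to make it positive)
  edge (10, 6)→(14, 0): d=(4,-6) inclusive
  edge (14, 0)→(12, 4): d=(-2,4) inclusive
  edge (12, 4)→(10, 6): d=(-2,2) inclusive
    (7,0)@(15, 1): e=[10,-6,0] → ·  [on edge]
    (6,1)@(13, 3): e=[6,-2,0] → ·  [on edge]
    (5,2)@(11, 5): e=[2,2,0] → #  [on edge]
    (6,2)@(13, 5): e=[14,-6,-4] → ·
    (4,3)@(9, 7): e=[-2,6,0] → ·  [on edge]
    (5,3)@(11, 7): e=[10,-2,-4] → ·
    (3,4)@(7, 9): e=[-6,10,0] → ·  [on edge]
    (2,5)@(5, 11): e=[-10,14,0] → ·  [on edge]
  covered (1 px):
    · · · · · · · · · · ·
    · · · · · · · · · · ·
    · · · · · # · · · · ·
    · · · · · · · · · · ·
    · · · · · · · · · · ·
    · · · · · · · · · · ·
T1:
  2·area = 88  (B↔C swapped to make it positive)
  edge (0, 4)→(2, 0): d=(2,-4) inclusive
  edge (2, 0)→(18, 12): d=(16,12) inclusive
  edge (18, 12)→(0, 4): d=(-18,-8) inclusive
    (1,0)@(3, 1): e=[6,4,78] → #
    (2,0)@(5, 1): e=[14,-20,94] → ·
    (0,1)@(1, 3): e=[2,60,26] → #
    (2,1)@(5, 3): e=[18,12,58] → #
    (3,1)@(7, 3): e=[26,-12,74] → ·
    (0,2)@(1, 5): e=[6,92,-10] → ·
    (1,2)@(3, 5): e=[14,68,6] → #
    (3,2)@(7, 5): e=[30,20,38] → #
    (4,2)@(9, 5): e=[38,-4,54] → ·
    (1,3)@(3, 7): e=[18,100,-30] → ·
    (2,3)@(5, 7): e=[26,76,-14] → ·
    (3,3)@(7, 7): e=[34,52,2] → #
  covered (11 px):
    · # · · · · · · · · ·
    # # # · · · · · · · ·
    · # # # · · · · · · ·
    · · · # # # · · · · ·
    · · · · · · # · · · ·
    · · · · · · · · · · ·

Z-buffer (winner per pixel, '.' = empty):
  . 1 . . . . . . . . .
  1 1 1 . . . . . . . .
  . 1 1 1 . 0 . . . . .
  . . . 1 1 1 . . . . .
  . . . . . . 1 . . . .
  . . . . . . . . . . .

Final: 1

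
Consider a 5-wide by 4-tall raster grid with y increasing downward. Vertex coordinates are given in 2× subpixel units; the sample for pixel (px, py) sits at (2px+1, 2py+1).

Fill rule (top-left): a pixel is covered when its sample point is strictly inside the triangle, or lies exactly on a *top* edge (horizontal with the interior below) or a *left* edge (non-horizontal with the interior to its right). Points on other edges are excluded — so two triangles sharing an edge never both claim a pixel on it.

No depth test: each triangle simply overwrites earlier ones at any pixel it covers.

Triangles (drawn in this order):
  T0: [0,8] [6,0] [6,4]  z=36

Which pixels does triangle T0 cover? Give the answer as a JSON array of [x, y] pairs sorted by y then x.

T0:
  2·area = 24
  edge (0, 8)→(6, 0): d=(6,-8) top-left  bias=+0
  edge (6, 0)→(6, 4): d=(0,4) right/bottom  bias=-1
  edge (6, 4)→(0, 8): d=(-6,4) right/bottom  bias=-1
    (2,1)@(5, 3): e=[10,4,10] → X
    (3,1)@(7, 3): e=[26,-4,2] → .
    (1,2)@(3, 5): e=[6,12,6] → X
    (2,2)@(5, 5): e=[22,4,-2] → .
    (0,3)@(1, 7): e=[2,20,2] → X
    (1,3)@(3, 7): e=[18,12,-6] → .
  covered (3 px):
    . . . . .
    . . X . .
    . X . . .
    X . . . .

Answer: [[2,1],[1,2],[0,3]]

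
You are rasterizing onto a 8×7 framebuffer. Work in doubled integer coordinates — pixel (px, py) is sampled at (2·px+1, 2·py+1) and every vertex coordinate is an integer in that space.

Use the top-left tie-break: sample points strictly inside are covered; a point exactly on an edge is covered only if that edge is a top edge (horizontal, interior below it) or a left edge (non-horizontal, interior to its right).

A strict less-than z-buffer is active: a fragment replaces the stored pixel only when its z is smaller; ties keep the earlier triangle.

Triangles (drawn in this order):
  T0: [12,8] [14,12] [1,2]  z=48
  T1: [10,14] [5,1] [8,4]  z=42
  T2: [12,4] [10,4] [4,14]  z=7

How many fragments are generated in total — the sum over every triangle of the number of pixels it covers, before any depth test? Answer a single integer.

T0:
  2·area = 32
  edge (12, 8)→(14, 12): d=(2,4) right/bottom  bias=-1
  edge (14, 12)→(1, 2): d=(-13,-10) top-left  bias=+0
  edge (1, 2)→(12, 8): d=(11,6) right/bottom  bias=-1
    (2,2)@(5, 5): e=[22,1,9] → #
    (3,2)@(7, 5): e=[14,21,-3] → ·
    (2,3)@(5, 7): e=[26,-25,31] → ·
    (4,3)@(9, 7): e=[10,15,7] → #
    (5,3)@(11, 7): e=[2,35,-5] → ·
    (4,4)@(9, 9): e=[14,-11,29] → ·
    (5,4)@(11, 9): e=[6,9,17] → #
    (6,4)@(13, 9): e=[-2,29,5] → ·
    (5,5)@(11, 11): e=[10,-17,39] → ·
    (6,5)@(13, 11): e=[2,3,27] → #
    (7,5)@(15, 11): e=[-6,23,15] → ·
    (6,6)@(13, 13): e=[6,-23,49] → ·
  covered (4 px):
    · · · · · · · ·
    · · · · · · · ·
    · · # · · · · ·
    · · · · # · · ·
    · · · · · # · ·
    · · · · · · # ·
    · · · · · · · ·
T1:
  2·area = 24
  edge (10, 14)→(5, 1): d=(-5,-13) top-left  bias=+0
  edge (5, 1)→(8, 4): d=(3,3) right/bottom  bias=-1
  edge (8, 4)→(10, 14): d=(2,10) right/bottom  bias=-1
    (2,0)@(5, 1): e=[0,0,24] → ·  [on edge]
    (3,1)@(7, 3): e=[16,0,8] → ·  [on edge]
    (3,2)@(7, 5): e=[6,6,12] → #
    (4,2)@(9, 5): e=[32,0,-8] → ·  [on edge]
    (3,3)@(7, 7): e=[-4,12,16] → ·
    (5,3)@(11, 7): e=[48,0,-24] → ·  [on edge]
    (4,4)@(9, 9): e=[12,12,0] → ·  [on edge]
    (6,4)@(13, 9): e=[64,0,-40] → ·  [on edge]
    (4,5)@(9, 11): e=[2,18,4] → #
    (5,5)@(11, 11): e=[28,12,-16] → ·
    (7,5)@(15, 11): e=[80,0,-56] → ·  [on edge]
    (4,6)@(9, 13): e=[-8,24,8] → ·
  covered (2 px):
    · · · · · · · ·
    · · · · · · · ·
    · · · # · · · ·
    · · · · · · · ·
    · · · · · · · ·
    · · · · # · · ·
    · · · · · · · ·
T2:
  2·area = 20  (B↔C swapped to make it positive)
  edge (12, 4)→(4, 14): d=(-8,10) right/bottom  bias=-1
  edge (4, 14)→(10, 4): d=(6,-10) top-left  bias=+0
  edge (10, 4)→(12, 4): d=(2,0) top-left  bias=+0
    (5,2)@(11, 5): e=[2,16,2] → #
    (6,2)@(13, 5): e=[-18,36,2] → ·
    (4,3)@(9, 7): e=[6,8,6] → #
    (5,3)@(11, 7): e=[-14,28,6] → ·
    (3,4)@(7, 9): e=[10,0,10] → #  [on edge]
    (4,4)@(9, 9): e=[-10,20,10] → ·
    (3,5)@(7, 11): e=[-6,12,14] → ·
  covered (3 px):
    · · · · · · · ·
    · · · · · · · ·
    · · · · · # · ·
    · · · · # · · ·
    · · · # · · · ·
    · · · · · · · ·
    · · · · · · · ·

Final: 9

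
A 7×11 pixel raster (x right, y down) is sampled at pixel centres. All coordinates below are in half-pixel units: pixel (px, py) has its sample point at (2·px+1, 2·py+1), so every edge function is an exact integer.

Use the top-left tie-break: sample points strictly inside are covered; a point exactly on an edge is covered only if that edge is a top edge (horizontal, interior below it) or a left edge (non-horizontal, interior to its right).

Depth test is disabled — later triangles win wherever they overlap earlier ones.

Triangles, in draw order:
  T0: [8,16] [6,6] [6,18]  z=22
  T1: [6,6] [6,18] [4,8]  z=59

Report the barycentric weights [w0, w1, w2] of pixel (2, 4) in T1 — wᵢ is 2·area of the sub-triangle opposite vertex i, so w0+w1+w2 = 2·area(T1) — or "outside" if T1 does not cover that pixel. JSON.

T0:
  2·area = 24  (B↔C swapped to make it positive)
  edge (8, 16)→(6, 18): d=(-2,2) right/bottom  bias=-1
  edge (6, 18)→(6, 6): d=(0,-12) top-left  bias=+0
  edge (6, 6)→(8, 16): d=(2,10) right/bottom  bias=-1
    (2,0)@(5, 1): e=[36,-12,0] → ·  [on edge]
    (3,5)@(7, 11): e=[12,12,0] → ·  [on edge]
    (6,5)@(13, 11): e=[0,84,-60] → ·  [on edge]
    (3,6)@(7, 13): e=[8,12,4] → #
    (4,6)@(9, 13): e=[4,36,-16] → ·
    (5,6)@(11, 13): e=[0,60,-36] → ·  [on edge]
    (3,7)@(7, 15): e=[4,12,8] → #
    (4,7)@(9, 15): e=[0,36,-12] → ·  [on edge]
    (3,8)@(7, 17): e=[0,12,12] → ·  [on edge]
    (2,9)@(5, 19): e=[0,-12,36] → ·  [on edge]
    (1,10)@(3, 21): e=[0,-36,60] → ·  [on edge]
    (4,10)@(9, 21): e=[-12,36,0] → ·  [on edge]
  covered (2 px):
    · · · · · · ·
    · · · · · · ·
    · · · · · · ·
    · · · · · · ·
    · · · · · · ·
    · · · · · · ·
    · · · # · · ·
    · · · # · · ·
    · · · · · · ·
    · · · · · · ·
    · · · · · · ·
T1:
  2·area = 24
  edge (6, 6)→(6, 18): d=(0,12) right/bottom  bias=-1
  edge (6, 18)→(4, 8): d=(-2,-10) top-left  bias=+0
  edge (4, 8)→(6, 6): d=(2,-2) top-left  bias=+0
    (5,0)@(11, 1): e=[-60,84,0] → ·  [on edge]
    (1,1)@(3, 3): e=[36,0,-12] → ·  [on edge]
    (4,1)@(9, 3): e=[-36,60,0] → ·  [on edge]
    (3,2)@(7, 5): e=[-12,36,0] → ·  [on edge]
    (2,3)@(5, 7): e=[12,12,0] → #  [on edge]
    (3,3)@(7, 7): e=[-12,32,4] → ·
    (1,4)@(3, 9): e=[36,-12,0] → ·  [on edge]
    (2,4)@(5, 9): e=[12,8,4] → #
    (3,4)@(7, 9): e=[-12,28,8] → ·
    (0,5)@(1, 11): e=[60,-36,0] → ·  [on edge]
    (2,5)@(5, 11): e=[12,4,8] → #
    (3,5)@(7, 11): e=[-12,24,12] → ·
    (2,6)@(5, 13): e=[12,0,12] → #  [on edge]
  covered (4 px):
    · · · · · · ·
    · · · · · · ·
    · · · · · · ·
    · · # · · · ·
    · · # · · · ·
    · · # · · · ·
    · · # · · · ·
    · · · · · · ·
    · · · · · · ·
    · · · · · · ·
    · · · · · · ·

Answer: [8,4,12]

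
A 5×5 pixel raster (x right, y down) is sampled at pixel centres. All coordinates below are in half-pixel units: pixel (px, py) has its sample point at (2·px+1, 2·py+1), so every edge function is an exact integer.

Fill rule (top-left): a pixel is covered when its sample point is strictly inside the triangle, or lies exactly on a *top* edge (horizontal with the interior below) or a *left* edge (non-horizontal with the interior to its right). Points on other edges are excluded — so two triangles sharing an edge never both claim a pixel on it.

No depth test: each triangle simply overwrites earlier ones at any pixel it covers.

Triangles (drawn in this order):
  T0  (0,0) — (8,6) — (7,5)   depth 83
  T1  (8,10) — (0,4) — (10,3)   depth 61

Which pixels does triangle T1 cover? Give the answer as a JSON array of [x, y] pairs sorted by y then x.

T0:
  2·area = 2  (B↔C swapped to make it positive)
  edge (0, 0)→(7, 5): d=(7,5) right/bottom  bias=-1
  edge (7, 5)→(8, 6): d=(1,1) right/bottom  bias=-1
  edge (8, 6)→(0, 0): d=(-8,-6) top-left  bias=+0
    (1,0)@(3, 1): e=[-8,0,10] → .  [on edge]
    (2,1)@(5, 3): e=[-4,0,6] → .  [on edge]
    (3,2)@(7, 5): e=[0,0,2] → .  [on edge]
    (4,3)@(9, 7): e=[4,0,-2] → .  [on edge]
  covered (0 px):
    . . . . .
    . . . . .
    . . . . .
    . . . . .
    . . . . .
T1:
  2·area = 68
  edge (8, 10)→(0, 4): d=(-8,-6) top-left  bias=+0
  edge (0, 4)→(10, 3): d=(10,-1) top-left  bias=+0
  edge (10, 3)→(8, 10): d=(-2,7) right/bottom  bias=-1
    (1,2)@(3, 5): e=[10,13,45] → X
    (2,2)@(5, 5): e=[22,15,31] → X
    (3,2)@(7, 5): e=[34,17,17] → X
    (4,2)@(9, 5): e=[46,19,3] → X
    (1,3)@(3, 7): e=[-6,33,41] → .
    (2,3)@(5, 7): e=[6,35,27] → X
    (4,3)@(9, 7): e=[30,39,-1] → .
    (2,4)@(5, 9): e=[-10,55,23] → .
    (3,4)@(7, 9): e=[2,57,9] → X
    (4,4)@(9, 9): e=[14,59,-5] → .
  covered (7 px):
    . . . . .
    . . . . .
    . X X X X
    . . X X .
    . . . X .

Result: [[1,2],[2,2],[3,2],[4,2],[2,3],[3,3],[3,4]]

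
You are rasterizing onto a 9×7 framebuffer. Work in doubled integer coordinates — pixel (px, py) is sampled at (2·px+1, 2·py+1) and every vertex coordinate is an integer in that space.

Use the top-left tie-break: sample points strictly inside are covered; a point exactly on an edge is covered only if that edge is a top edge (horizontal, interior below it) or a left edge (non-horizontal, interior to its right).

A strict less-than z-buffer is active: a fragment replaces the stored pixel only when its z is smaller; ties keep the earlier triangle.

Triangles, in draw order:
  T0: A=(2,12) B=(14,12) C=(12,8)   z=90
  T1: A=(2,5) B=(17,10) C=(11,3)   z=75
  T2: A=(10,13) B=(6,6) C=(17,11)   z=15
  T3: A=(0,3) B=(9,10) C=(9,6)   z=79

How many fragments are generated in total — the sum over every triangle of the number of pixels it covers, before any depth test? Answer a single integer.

T0:
  2·area = 48  (B↔C swapped to make it positive)
  edge (2, 12)→(12, 8): d=(10,-4) top-left  bias=+0
  edge (12, 8)→(14, 12): d=(2,4) right/bottom  bias=-1
  edge (14, 12)→(2, 12): d=(-12,0) right/bottom  bias=-1
    (5,4)@(11, 9): e=[6,6,36] → X
    (6,4)@(13, 9): e=[14,-2,36] → .
    (2,5)@(5, 11): e=[2,34,12] → X
    (3,5)@(7, 11): e=[10,26,12] → X
    (4,5)@(9, 11): e=[18,18,12] → X
    (6,5)@(13, 11): e=[34,2,12] → X
    (7,5)@(15, 11): e=[42,-6,12] → .
    (2,6)@(5, 13): e=[22,38,-12] → .
    (3,6)@(7, 13): e=[30,30,-12] → .
    (4,6)@(9, 13): e=[38,22,-12] → .
    (5,6)@(11, 13): e=[46,14,-12] → .
    (6,6)@(13, 13): e=[54,6,-12] → .
  covered (6 px):
    . . . . . . . . .
    . . . . . . . . .
    . . . . . . . . .
    . . . . . . . . .
    . . . . . X . . .
    . . X X X X X . .
    . . . . . . . . .
T1:
  2·area = 75  (B↔C swapped to make it positive)
  edge (2, 5)→(11, 3): d=(9,-2) top-left  bias=+0
  edge (11, 3)→(17, 10): d=(6,7) right/bottom  bias=-1
  edge (17, 10)→(2, 5): d=(-15,-5) top-left  bias=+0
    (5,1)@(11, 3): e=[0,0,75] → .  [on edge]
    (1,2)@(3, 5): e=[2,68,5] → X
    (2,2)@(5, 5): e=[6,54,15] → X
    (3,2)@(7, 5): e=[10,40,25] → X
    (4,2)@(9, 5): e=[14,26,35] → X
    (5,2)@(11, 5): e=[18,12,45] → X
    (6,2)@(13, 5): e=[22,-2,55] → .
    (1,3)@(3, 7): e=[20,80,-25] → .
    (2,3)@(5, 7): e=[24,66,-15] → .
    (3,3)@(7, 7): e=[28,52,-5] → .
    (4,3)@(9, 7): e=[32,38,5] → X
    (6,3)@(13, 7): e=[40,10,25] → X
  covered (9 px):
    . . . . . . . . .
    . . . . . . . . .
    . X X X X X . . .
    . . . . X X X . .
    . . . . . . . X .
    . . . . . . . . .
    . . . . . . . . .
T2:
  2·area = 57
  edge (10, 13)→(6, 6): d=(-4,-7) top-left  bias=+0
  edge (6, 6)→(17, 11): d=(11,5) right/bottom  bias=-1
  edge (17, 11)→(10, 13): d=(-7,2) right/bottom  bias=-1
    (3,3)@(7, 7): e=[3,6,48] → X
    (4,3)@(9, 7): e=[17,-4,44] → .
    (3,4)@(7, 9): e=[-5,28,34] → .
    (4,4)@(9, 9): e=[9,18,30] → X
    (5,4)@(11, 9): e=[23,8,26] → X
    (6,4)@(13, 9): e=[37,-2,22] → .
    (4,5)@(9, 11): e=[1,40,16] → X
    (6,5)@(13, 11): e=[29,20,8] → X
    (7,5)@(15, 11): e=[43,10,4] → X
    (8,5)@(17, 11): e=[57,0,0] → .  [on edge]
    (4,6)@(9, 13): e=[-7,62,2] → .
    (5,6)@(11, 13): e=[7,52,-2] → .
  covered (7 px):
    . . . . . . . . .
    . . . . . . . . .
    . . . . . . . . .
    . . . X . . . . .
    . . . . X X . . .
    . . . . X X X X .
    . . . . . . . . .
T3:
  2·area = 36  (B↔C swapped to make it positive)
  edge (0, 3)→(9, 6): d=(9,3) right/bottom  bias=-1
  edge (9, 6)→(9, 10): d=(0,4) right/bottom  bias=-1
  edge (9, 10)→(0, 3): d=(-9,-7) top-left  bias=+0
    (4,0)@(9, 1): e=[-45,0,81] → .  [on edge]
    (4,1)@(9, 3): e=[-27,0,63] → .  [on edge]
    (1,2)@(3, 5): e=[9,24,3] → X
    (2,2)@(5, 5): e=[3,16,17] → X
    (3,2)@(7, 5): e=[-3,8,31] → .
    (4,2)@(9, 5): e=[-9,0,45] → .  [on edge]
    (1,3)@(3, 7): e=[27,24,-15] → .
    (2,3)@(5, 7): e=[21,16,-1] → .
    (3,3)@(7, 7): e=[15,8,13] → X
    (4,3)@(9, 7): e=[9,0,27] → .  [on edge]
    (3,4)@(7, 9): e=[33,8,-5] → .
    (4,4)@(9, 9): e=[27,0,9] → .  [on edge]
    (4,5)@(9, 11): e=[45,0,-9] → .  [on edge]
    (4,6)@(9, 13): e=[63,0,-27] → .  [on edge]
  covered (3 px):
    . . . . . . . . .
    . . . . . . . . .
    . X X . . . . . .
    . . . X . . . . .
    . . . . . . . . .
    . . . . . . . . .
    . . . . . . . . .

Result: 25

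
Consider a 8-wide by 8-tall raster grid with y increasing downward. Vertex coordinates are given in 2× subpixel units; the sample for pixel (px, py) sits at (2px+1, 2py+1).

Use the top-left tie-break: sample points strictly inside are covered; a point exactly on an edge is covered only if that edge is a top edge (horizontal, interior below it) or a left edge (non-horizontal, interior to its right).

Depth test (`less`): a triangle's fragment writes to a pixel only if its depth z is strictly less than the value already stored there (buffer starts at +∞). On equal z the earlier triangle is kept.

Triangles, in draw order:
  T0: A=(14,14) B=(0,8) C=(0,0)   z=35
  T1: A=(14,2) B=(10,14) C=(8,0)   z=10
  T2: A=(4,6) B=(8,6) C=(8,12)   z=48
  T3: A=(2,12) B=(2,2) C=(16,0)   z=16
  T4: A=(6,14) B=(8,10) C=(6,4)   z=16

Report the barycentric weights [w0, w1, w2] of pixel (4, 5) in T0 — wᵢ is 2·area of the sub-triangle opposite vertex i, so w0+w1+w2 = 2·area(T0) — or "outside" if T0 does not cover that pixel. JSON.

T0:
  2·area = 112
  edge (14, 14)→(0, 8): d=(-14,-6) top-left  bias=+0
  edge (0, 8)→(0, 0): d=(0,-8) top-left  bias=+0
  edge (0, 0)→(14, 14): d=(14,14) right/bottom  bias=-1
    (0,0)@(1, 1): e=[104,8,0] → .  [on edge]
    (0,1)@(1, 3): e=[76,8,28] → X
    (1,1)@(3, 3): e=[88,24,0] → .  [on edge]
    (0,2)@(1, 5): e=[48,8,56] → X
    (1,2)@(3, 5): e=[60,24,28] → X
    (2,2)@(5, 5): e=[72,40,0] → .  [on edge]
    (0,3)@(1, 7): e=[20,8,84] → X
    (2,3)@(5, 7): e=[44,40,28] → X
    (3,3)@(7, 7): e=[56,56,0] → .  [on edge]
    (0,4)@(1, 9): e=[-8,8,112] → .
    (1,4)@(3, 9): e=[4,24,84] → X
    (3,4)@(7, 9): e=[28,56,28] → X
    (4,4)@(9, 9): e=[40,72,0] → .  [on edge]
    (3,5)@(7, 11): e=[0,56,56] → X  [on edge]
    (5,5)@(11, 11): e=[24,88,0] → .  [on edge]
    (6,6)@(13, 13): e=[8,104,0] → .  [on edge]
    (7,7)@(15, 15): e=[-8,120,0] → .  [on edge]
  covered (11 px):
    . . . . . . . .
    X . . . . . . .
    X X . . . . . .
    X X X . . . . .
    . X X X . . . .
    . . . X X . . .
    . . . . . . . .
    . . . . . . . .
T1:
  2·area = 80
  edge (14, 2)→(10, 14): d=(-4,12) right/bottom  bias=-1
  edge (10, 14)→(8, 0): d=(-2,-14) top-left  bias=+0
  edge (8, 0)→(14, 2): d=(6,2) right/bottom  bias=-1
    (4,0)@(9, 1): e=[64,12,4] → X
    (5,0)@(11, 1): e=[40,40,0] → .  [on edge]
    (4,1)@(9, 3): e=[56,8,16] → X
    (5,1)@(11, 3): e=[32,36,12] → X
    (6,1)@(13, 3): e=[8,64,8] → X
    (7,1)@(15, 3): e=[-16,92,4] → .
    (4,2)@(9, 5): e=[48,4,28] → X
    (6,2)@(13, 5): e=[0,60,20] → .  [on edge]
    (4,3)@(9, 7): e=[40,0,40] → X  [on edge]
    (6,3)@(13, 7): e=[-8,56,32] → .
    (4,4)@(9, 9): e=[32,-4,52] → .
    (5,4)@(11, 9): e=[8,24,48] → X
    (5,5)@(11, 11): e=[0,20,60] → .  [on edge]
  covered (9 px):
    . . . . X . . .
    . . . . X X X .
    . . . . X X . .
    . . . . X X . .
    . . . . . X . .
    . . . . . . . .
    . . . . . . . .
    . . . . . . . .
T2:
  2·area = 24
  edge (4, 6)→(8, 6): d=(4,0) top-left  bias=+0
  edge (8, 6)→(8, 12): d=(0,6) right/bottom  bias=-1
  edge (8, 12)→(4, 6): d=(-4,-6) top-left  bias=+0
    (2,3)@(5, 7): e=[4,18,2] → X
    (3,3)@(7, 7): e=[4,6,14] → X
    (4,3)@(9, 7): e=[4,-6,26] → .
    (2,4)@(5, 9): e=[12,18,-6] → .
    (3,4)@(7, 9): e=[12,6,6] → X
    (4,4)@(9, 9): e=[12,-6,18] → .
    (3,5)@(7, 11): e=[20,6,-2] → .
  covered (3 px):
    . . . . . . . .
    . . . . . . . .
    . . . . . . . .
    . . X X . . . .
    . . . X . . . .
    . . . . . . . .
    . . . . . . . .
    . . . . . . . .
T3:
  2·area = 140
  edge (2, 12)→(2, 2): d=(0,-10) top-left  bias=+0
  edge (2, 2)→(16, 0): d=(14,-2) top-left  bias=+0
  edge (16, 0)→(2, 12): d=(-14,12) right/bottom  bias=-1
    (4,0)@(9, 1): e=[70,0,70] → X  [on edge]
    (5,0)@(11, 1): e=[90,4,46] → X
    (6,0)@(13, 1): e=[110,8,22] → X
    (7,0)@(15, 1): e=[130,12,-2] → .
    (1,1)@(3, 3): e=[10,16,114] → X
    (2,1)@(5, 3): e=[30,20,90] → X
    (3,1)@(7, 3): e=[50,24,66] → X
    (6,1)@(13, 3): e=[110,36,-6] → .
    (1,2)@(3, 5): e=[10,44,86] → X
    (5,2)@(11, 5): e=[90,60,-10] → .
    (1,3)@(3, 7): e=[10,72,58] → X
    (4,3)@(9, 7): e=[70,84,-14] → .
  covered (18 px):
    . . . . X X X .
    . X X X X X . .
    . X X X X . . .
    . X X X . . . .
    . X X . . . . .
    . X . . . . . .
    . . . . . . . .
    . . . . . . . .
T4:
  2·area = 20  (B↔C swapped to make it positive)
  edge (6, 14)→(6, 4): d=(0,-10) top-left  bias=+0
  edge (6, 4)→(8, 10): d=(2,6) right/bottom  bias=-1
  edge (8, 10)→(6, 14): d=(-2,4) right/bottom  bias=-1
    (2,0)@(5, 1): e=[-10,0,30] → .  [on edge]
    (3,3)@(7, 7): e=[10,0,10] → .  [on edge]
    (3,4)@(7, 9): e=[10,4,6] → X
    (4,4)@(9, 9): e=[30,-8,-2] → .
    (3,5)@(7, 11): e=[10,8,2] → X
    (4,5)@(9, 11): e=[30,-4,-6] → .
    (3,6)@(7, 13): e=[10,12,-2] → .
    (4,6)@(9, 13): e=[30,0,-10] → .  [on edge]
  covered (2 px):
    . . . . . . . .
    . . . . . . . .
    . . . . . . . .
    . . . . . . . .
    . . . X . . . .
    . . . X . . . .
    . . . . . . . .
    . . . . . . . .

Result: [72,28,12]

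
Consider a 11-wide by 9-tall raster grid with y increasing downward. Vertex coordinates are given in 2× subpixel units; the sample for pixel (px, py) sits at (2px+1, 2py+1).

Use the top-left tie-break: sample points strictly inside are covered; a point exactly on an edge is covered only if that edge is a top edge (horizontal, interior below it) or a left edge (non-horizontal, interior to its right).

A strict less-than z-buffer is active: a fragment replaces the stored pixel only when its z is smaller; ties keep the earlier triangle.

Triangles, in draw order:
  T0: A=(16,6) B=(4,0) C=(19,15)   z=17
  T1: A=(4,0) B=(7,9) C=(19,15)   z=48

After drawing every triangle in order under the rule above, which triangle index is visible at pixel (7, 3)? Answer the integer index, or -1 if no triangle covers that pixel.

T0:
  2·area = 90  (B↔C swapped to make it positive)
  edge (16, 6)→(19, 15): d=(3,9) right/bottom  bias=-1
  edge (19, 15)→(4, 0): d=(-15,-15) top-left  bias=+0
  edge (4, 0)→(16, 6): d=(12,6) right/bottom  bias=-1
    (2,0)@(5, 1): e=[84,0,6] → #  [on edge]
    (3,0)@(7, 1): e=[66,30,-6] → ·
    (2,1)@(5, 3): e=[90,-30,30] → ·
    (3,1)@(7, 3): e=[72,0,18] → #  [on edge]
    (4,1)@(9, 3): e=[54,30,6] → #
    (5,1)@(11, 3): e=[36,60,-6] → ·
    (7,1)@(15, 3): e=[0,120,-30] → ·  [on edge]
    (3,2)@(7, 5): e=[78,-30,42] → ·
    (4,2)@(9, 5): e=[60,0,30] → #  [on edge]
    (5,2)@(11, 5): e=[42,30,18] → #
    (6,2)@(13, 5): e=[24,60,6] → #
    (7,2)@(15, 5): e=[6,90,-6] → ·
    (5,3)@(11, 7): e=[48,0,42] → #  [on edge]
    (6,4)@(13, 9): e=[36,0,54] → #  [on edge]
    (8,4)@(17, 9): e=[0,60,30] → ·  [on edge]
    (7,5)@(15, 11): e=[24,0,66] → #  [on edge]
    (8,6)@(17, 13): e=[12,0,78] → #  [on edge]
    (9,7)@(19, 15): e=[0,0,90] → ·  [on edge]
    (10,8)@(21, 17): e=[-12,0,102] → ·  [on edge]
  covered (14 px):
    · · # · · · · · · · ·
    · · · # # · · · · · ·
    · · · · # # # · · · ·
    · · · · · # # # · · ·
    · · · · · · # # · · ·
    · · · · · · · # # · ·
    · · · · · · · · # · ·
    · · · · · · · · · · ·
    · · · · · · · · · · ·
T1:
  2·area = 90  (B↔C swapped to make it positive)
  edge (4, 0)→(19, 15): d=(15,15) right/bottom  bias=-1
  edge (19, 15)→(7, 9): d=(-12,-6) top-left  bias=+0
  edge (7, 9)→(4, 0): d=(-3,-9) top-left  bias=+0
    (2,0)@(5, 1): e=[0,84,6] → ·  [on edge]
    (2,1)@(5, 3): e=[30,60,0] → #  [on edge]
    (3,1)@(7, 3): e=[0,72,18] → ·  [on edge]
    (2,2)@(5, 5): e=[60,36,-6] → ·
    (3,2)@(7, 5): e=[30,48,12] → #
    (4,2)@(9, 5): e=[0,60,30] → ·  [on edge]
    (1,3)@(3, 7): e=[120,0,-30] → ·  [on edge]
    (3,3)@(7, 7): e=[60,24,6] → #
    (4,3)@(9, 7): e=[30,36,24] → #
    (5,3)@(11, 7): e=[0,48,42] → ·  [on edge]
    (3,4)@(7, 9): e=[90,0,0] → #  [on edge]
    (5,4)@(11, 9): e=[30,24,36] → #
    (6,4)@(13, 9): e=[0,36,54] → ·  [on edge]
    (5,5)@(11, 11): e=[60,0,30] → #  [on edge]
    (7,5)@(15, 11): e=[0,24,66] → ·  [on edge]
    (7,6)@(15, 13): e=[30,0,60] → #  [on edge]
    (8,6)@(17, 13): e=[0,12,78] → ·  [on edge]
    (4,7)@(9, 15): e=[150,-60,0] → ·  [on edge]
    (9,7)@(19, 15): e=[0,0,90] → ·  [on edge]
    (10,8)@(21, 17): e=[0,-12,102] → ·  [on edge]
  covered (10 px):
    · · · · · · · · · · ·
    · · # · · · · · · · ·
    · · · # · · · · · · ·
    · · · # # · · · · · ·
    · · · # # # · · · · ·
    · · · · · # # · · · ·
    · · · · · · · # · · ·
    · · · · · · · · · · ·
    · · · · · · · · · · ·

Z-buffer (winner per pixel, '.' = empty):
  . . 0 . . . . . . . .
  . . 1 0 0 . . . . . .
  . . . 1 0 0 0 . . . .
  . . . 1 1 0 0 0 . . .
  . . . 1 1 1 0 0 . . .
  . . . . . 1 1 0 0 . .
  . . . . . . . 1 0 . .
  . . . . . . . . . . .
  . . . . . . . . . . .

Result: 0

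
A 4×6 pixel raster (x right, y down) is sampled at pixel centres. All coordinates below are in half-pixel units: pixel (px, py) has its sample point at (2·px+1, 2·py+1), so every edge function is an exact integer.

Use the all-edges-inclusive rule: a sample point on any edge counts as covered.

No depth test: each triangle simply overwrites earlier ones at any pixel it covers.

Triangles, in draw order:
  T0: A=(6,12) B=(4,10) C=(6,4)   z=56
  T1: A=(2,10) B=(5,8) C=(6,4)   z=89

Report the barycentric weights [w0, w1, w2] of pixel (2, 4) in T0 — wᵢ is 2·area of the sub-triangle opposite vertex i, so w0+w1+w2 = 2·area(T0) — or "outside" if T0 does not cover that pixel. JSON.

T0:
  2·area = 16
  edge (6, 12)→(4, 10): d=(-2,-2) inclusive
  edge (4, 10)→(6, 4): d=(2,-6) inclusive
  edge (6, 4)→(6, 12): d=(0,8) inclusive
    (3,0)@(7, 1): e=[24,0,-8] → .  [on edge]
    (0,3)@(1, 7): e=[0,-24,40] → .  [on edge]
    (2,3)@(5, 7): e=[8,0,8] → X  [on edge]
    (3,3)@(7, 7): e=[12,12,-8] → .
    (1,4)@(3, 9): e=[0,-8,24] → .  [on edge]
    (2,4)@(5, 9): e=[4,4,8] → X
    (3,4)@(7, 9): e=[8,16,-8] → .
    (2,5)@(5, 11): e=[0,8,8] → X  [on edge]
    (3,5)@(7, 11): e=[4,20,-8] → .
  covered (3 px):
    . . . .
    . . . .
    . . . .
    . . X .
    . . X .
    . . X .
T1:
  2·area = 10  (B↔C swapped to make it positive)
  edge (2, 10)→(6, 4): d=(4,-6) inclusive
  edge (6, 4)→(5, 8): d=(-1,4) inclusive
  edge (5, 8)→(2, 10): d=(-3,2) inclusive
    (2,3)@(5, 7): e=[6,1,3] → X
    (3,3)@(7, 7): e=[18,-7,-1] → .
    (1,4)@(3, 9): e=[2,7,1] → X
    (2,4)@(5, 9): e=[14,-1,-3] → .
    (1,5)@(3, 11): e=[10,5,-5] → .
  covered (2 px):
    . . . .
    . . . .
    . . . .
    . . X .
    . X . .
    . . . .

Final: [4,8,4]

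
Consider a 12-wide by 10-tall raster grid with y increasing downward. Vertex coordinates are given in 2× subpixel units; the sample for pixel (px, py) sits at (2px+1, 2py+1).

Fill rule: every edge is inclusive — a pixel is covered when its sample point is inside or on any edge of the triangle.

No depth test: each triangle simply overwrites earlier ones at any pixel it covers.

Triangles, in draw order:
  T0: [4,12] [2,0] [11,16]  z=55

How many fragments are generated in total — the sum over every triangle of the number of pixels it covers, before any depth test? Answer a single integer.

T0:
  2·area = 76
  edge (4, 12)→(2, 0): d=(-2,-12) inclusive
  edge (2, 0)→(11, 16): d=(9,16) inclusive
  edge (11, 16)→(4, 12): d=(-7,-4) inclusive
    (1,1)@(3, 3): e=[6,11,59] → X
    (2,1)@(5, 3): e=[30,-21,67] → .
    (1,2)@(3, 5): e=[2,29,45] → X
    (2,2)@(5, 5): e=[26,-3,53] → .
    (1,3)@(3, 7): e=[-2,47,31] → .
    (2,3)@(5, 7): e=[22,15,39] → X
    (3,3)@(7, 7): e=[46,-17,47] → .
    (2,4)@(5, 9): e=[18,33,25] → X
    (3,4)@(7, 9): e=[42,1,33] → X
    (4,4)@(9, 9): e=[66,-31,41] → .
    (2,5)@(5, 11): e=[14,51,11] → X
    (4,5)@(9, 11): e=[62,-13,27] → .
  covered (9 px):
    . . . . . . . . . . . .
    . X . . . . . . . . . .
    . X . . . . . . . . . .
    . . X . . . . . . . . .
    . . X X . . . . . . . .
    . . X X . . . . . . . .
    . . . X X . . . . . . .
    . . . . . . . . . . . .
    . . . . . . . . . . . .
    . . . . . . . . . . . .

Result: 9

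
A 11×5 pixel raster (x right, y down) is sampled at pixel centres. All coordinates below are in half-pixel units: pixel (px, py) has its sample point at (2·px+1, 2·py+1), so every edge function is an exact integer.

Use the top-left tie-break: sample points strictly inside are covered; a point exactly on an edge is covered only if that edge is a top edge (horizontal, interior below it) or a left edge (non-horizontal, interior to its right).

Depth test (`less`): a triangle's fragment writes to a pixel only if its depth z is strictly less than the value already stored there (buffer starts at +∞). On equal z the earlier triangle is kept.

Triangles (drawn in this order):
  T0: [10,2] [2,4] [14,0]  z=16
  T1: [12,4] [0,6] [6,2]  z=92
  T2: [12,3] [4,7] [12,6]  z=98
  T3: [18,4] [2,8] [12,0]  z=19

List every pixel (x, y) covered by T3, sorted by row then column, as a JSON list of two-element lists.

T0:
  2·area = 8
  edge (10, 2)→(2, 4): d=(-8,2) right/bottom  bias=-1
  edge (2, 4)→(14, 0): d=(12,-4) top-left  bias=+0
  edge (14, 0)→(10, 2): d=(-4,2) right/bottom  bias=-1
    (5,0)@(11, 1): e=[6,0,2] → X  [on edge]
    (6,0)@(13, 1): e=[2,8,-2] → .
    (2,1)@(5, 3): e=[2,0,6] → X  [on edge]
    (3,1)@(7, 3): e=[-2,8,2] → .
    (5,1)@(11, 3): e=[-10,24,-6] → .
    (2,2)@(5, 5): e=[-14,24,-2] → .
  covered (2 px):
    . . . . . X . . . . .
    . . X . . . . . . . .
    . . . . . . . . . . .
    . . . . . . . . . . .
    . . . . . . . . . . .
T1:
  2·area = 36
  edge (12, 4)→(0, 6): d=(-12,2) right/bottom  bias=-1
  edge (0, 6)→(6, 2): d=(6,-4) top-left  bias=+0
  edge (6, 2)→(12, 4): d=(6,2) right/bottom  bias=-1
    (1,0)@(3, 1): e=[54,-18,0] → .  [on edge]
    (2,1)@(5, 3): e=[26,2,8] → X
    (3,1)@(7, 3): e=[22,10,4] → X
    (4,1)@(9, 3): e=[18,18,0] → .  [on edge]
    (1,2)@(3, 5): e=[6,6,24] → X
    (3,2)@(7, 5): e=[-2,22,16] → .
    (7,2)@(15, 5): e=[-18,54,0] → .  [on edge]
    (1,3)@(3, 7): e=[-18,18,36] → .
    (2,3)@(5, 7): e=[-22,26,32] → .
    (10,3)@(21, 7): e=[-54,90,0] → .  [on edge]
  covered (4 px):
    . . . . . . . . . . .
    . . X X . . . . . . .
    . X X . . . . . . . .
    . . . . . . . . . . .
    . . . . . . . . . . .
T2:
  2·area = 24  (B↔C swapped to make it positive)
  edge (12, 3)→(12, 6): d=(0,3) right/bottom  bias=-1
  edge (12, 6)→(4, 7): d=(-8,1) right/bottom  bias=-1
  edge (4, 7)→(12, 3): d=(8,-4) top-left  bias=+0
    (4,2)@(9, 5): e=[9,11,4] → X
    (5,2)@(11, 5): e=[3,9,12] → X
    (6,2)@(13, 5): e=[-3,7,20] → .
    (4,3)@(9, 7): e=[9,-5,20] → .
    (5,3)@(11, 7): e=[3,-7,28] → .
  covered (2 px):
    . . . . . . . . . . .
    . . . . . . . . . . .
    . . . . X X . . . . .
    . . . . . . . . . . .
    . . . . . . . . . . .
T3:
  2·area = 88
  edge (18, 4)→(2, 8): d=(-16,4) right/bottom  bias=-1
  edge (2, 8)→(12, 0): d=(10,-8) top-left  bias=+0
  edge (12, 0)→(18, 4): d=(6,4) right/bottom  bias=-1
    (5,0)@(11, 1): e=[76,2,10] → X
    (6,0)@(13, 1): e=[68,18,2] → X
    (7,0)@(15, 1): e=[60,34,-6] → .
    (4,1)@(9, 3): e=[52,6,30] → X
    (7,1)@(15, 3): e=[28,54,6] → X
    (8,1)@(17, 3): e=[20,70,-2] → .
    (3,2)@(7, 5): e=[28,10,50] → X
    (7,2)@(15, 5): e=[-4,74,18] → .
    (2,3)@(5, 7): e=[4,14,70] → X
    (3,3)@(7, 7): e=[-4,30,62] → .
    (4,3)@(9, 7): e=[-12,46,54] → .
    (5,3)@(11, 7): e=[-20,62,46] → .
  covered (11 px):
    . . . . . X X . . . .
    . . . . X X X X . . .
    . . . X X X X . . . .
    . . X . . . . . . . .
    . . . . . . . . . . .

Final: [[5,0],[6,0],[4,1],[5,1],[6,1],[7,1],[3,2],[4,2],[5,2],[6,2],[2,3]]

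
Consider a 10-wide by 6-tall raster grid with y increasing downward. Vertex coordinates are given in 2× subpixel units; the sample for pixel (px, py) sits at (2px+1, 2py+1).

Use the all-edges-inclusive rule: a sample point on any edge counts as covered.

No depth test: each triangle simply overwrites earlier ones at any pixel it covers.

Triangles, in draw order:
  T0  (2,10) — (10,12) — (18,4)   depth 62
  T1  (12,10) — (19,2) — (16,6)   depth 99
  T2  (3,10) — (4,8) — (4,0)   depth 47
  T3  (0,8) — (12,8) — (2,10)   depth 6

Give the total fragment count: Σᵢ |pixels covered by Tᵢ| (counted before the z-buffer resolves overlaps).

T0:
  2·area = 80  (B↔C swapped to make it positive)
  edge (2, 10)→(18, 4): d=(16,-6) inclusive
  edge (18, 4)→(10, 12): d=(-8,8) inclusive
  edge (10, 12)→(2, 10): d=(-8,-2) inclusive
    (9,1)@(19, 3): e=[-10,0,90] → ·  [on edge]
    (8,2)@(17, 5): e=[10,0,70] → █  [on edge]
    (9,2)@(19, 5): e=[22,-16,74] → ·
    (5,3)@(11, 7): e=[6,32,42] → █
    (6,3)@(13, 7): e=[18,16,46] → █
    (7,3)@(15, 7): e=[30,0,50] → █  [on edge]
    (8,3)@(17, 7): e=[42,-16,54] → ·
    (2,4)@(5, 9): e=[2,64,14] → █
    (3,4)@(7, 9): e=[14,48,18] → █
    (4,4)@(9, 9): e=[26,32,22] → █
    (6,4)@(13, 9): e=[50,0,30] → █  [on edge]
    (7,4)@(15, 9): e=[62,-16,34] → ·
    (5,5)@(11, 11): e=[70,0,10] → █  [on edge]
  covered (12 px):
    · · · · · · · · · ·
    · · · · · · · · · ·
    · · · · · · · · █ ·
    · · · · · █ █ █ · ·
    · · █ █ █ █ █ · · ·
    · · · █ █ █ · · · ·
T1:
  2·area = 4
  edge (12, 10)→(19, 2): d=(7,-8) inclusive
  edge (19, 2)→(16, 6): d=(-3,4) inclusive
  edge (16, 6)→(12, 10): d=(-4,4) inclusive
    (9,1)@(19, 3): e=[7,-3,0] → ·  [on edge]
    (8,2)@(17, 5): e=[5,-1,0] → ·  [on edge]
    (7,3)@(15, 7): e=[3,1,0] → █  [on edge]
    (8,3)@(17, 7): e=[19,-7,-8] → ·
    (6,4)@(13, 9): e=[1,3,0] → █  [on edge]
    (7,4)@(15, 9): e=[17,-5,-8] → ·
    (5,5)@(11, 11): e=[-1,5,0] → ·  [on edge]
    (6,5)@(13, 11): e=[15,-3,-8] → ·
  covered (2 px):
    · · · · · · · · · ·
    · · · · · · · · · ·
    · · · · · · · · · ·
    · · · · · · · █ · ·
    · · · · · · █ · · ·
    · · · · · · · · · ·
T2:
  2·area = 8  (B↔C swapped to make it positive)
  edge (3, 10)→(4, 0): d=(1,-10) inclusive
  edge (4, 0)→(4, 8): d=(0,8) inclusive
  edge (4, 8)→(3, 10): d=(-1,2) inclusive
  covered (0 px):
    · · · · · · · · · ·
    · · · · · · · · · ·
    · · · · · · · · · ·
    · · · · · · · · · ·
    · · · · · · · · · ·
    · · · · · · · · · ·
T3:
  2·area = 24
  edge (0, 8)→(12, 8): d=(12,0) inclusive
  edge (12, 8)→(2, 10): d=(-10,2) inclusive
  edge (2, 10)→(0, 8): d=(-2,-2) inclusive
    (8,3)@(17, 7): e=[-12,0,36] → ·  [on edge]
    (0,4)@(1, 9): e=[12,12,0] → █  [on edge]
    (1,4)@(3, 9): e=[12,8,4] → █
    (2,4)@(5, 9): e=[12,4,8] → █
    (3,4)@(7, 9): e=[12,0,12] → █  [on edge]
    (4,4)@(9, 9): e=[12,-4,16] → ·
    (0,5)@(1, 11): e=[36,-8,-4] → ·
    (1,5)@(3, 11): e=[36,-12,0] → ·  [on edge]
    (2,5)@(5, 11): e=[36,-16,4] → ·
    (3,5)@(7, 11): e=[36,-20,8] → ·
  covered (4 px):
    · · · · · · · · · ·
    · · · · · · · · · ·
    · · · · · · · · · ·
    · · · · · · · · · ·
    █ █ █ █ · · · · · ·
    · · · · · · · · · ·

Answer: 18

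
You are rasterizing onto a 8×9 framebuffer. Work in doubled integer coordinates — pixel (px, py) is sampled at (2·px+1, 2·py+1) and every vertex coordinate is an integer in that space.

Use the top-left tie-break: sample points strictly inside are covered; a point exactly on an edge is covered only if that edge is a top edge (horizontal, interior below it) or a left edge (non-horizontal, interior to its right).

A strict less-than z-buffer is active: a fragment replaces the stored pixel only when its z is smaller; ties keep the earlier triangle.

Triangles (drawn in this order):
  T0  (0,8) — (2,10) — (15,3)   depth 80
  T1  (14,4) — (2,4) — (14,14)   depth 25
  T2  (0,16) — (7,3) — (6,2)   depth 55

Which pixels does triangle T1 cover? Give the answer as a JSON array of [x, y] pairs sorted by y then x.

T0:
  2·area = 40  (B↔C swapped to make it positive)
  edge (0, 8)→(15, 3): d=(15,-5) top-left  bias=+0
  edge (15, 3)→(2, 10): d=(-13,7) right/bottom  bias=-1
  edge (2, 10)→(0, 8): d=(-2,-2) top-left  bias=+0
    (7,1)@(15, 3): e=[0,0,40] → ·  [on edge]
    (4,2)@(9, 5): e=[0,16,24] → #  [on edge]
    (5,2)@(11, 5): e=[10,2,28] → #
    (6,2)@(13, 5): e=[20,-12,32] → ·
    (1,3)@(3, 7): e=[0,32,8] → #  [on edge]
    (2,3)@(5, 7): e=[10,18,12] → #
    (3,3)@(7, 7): e=[20,4,16] → #
    (4,3)@(9, 7): e=[30,-10,20] → ·
    (5,3)@(11, 7): e=[40,-24,24] → ·
    (0,4)@(1, 9): e=[20,20,0] → #  [on edge]
    (2,4)@(5, 9): e=[40,-8,8] → ·
    (3,4)@(7, 9): e=[50,-22,12] → ·
    (1,5)@(3, 11): e=[60,-20,0] → ·  [on edge]
    (2,6)@(5, 13): e=[100,-60,0] → ·  [on edge]
    (3,7)@(7, 15): e=[140,-100,0] → ·  [on edge]
    (4,8)@(9, 17): e=[180,-140,0] → ·  [on edge]
  covered (7 px):
    · · · · · · · ·
    · · · · · · · ·
    · · · · # # · ·
    · # # # · · · ·
    # # · · · · · ·
    · · · · · · · ·
    · · · · · · · ·
    · · · · · · · ·
    · · · · · · · ·
T1:
  2·area = 120  (B↔C swapped to make it positive)
  edge (14, 4)→(14, 14): d=(0,10) right/bottom  bias=-1
  edge (14, 14)→(2, 4): d=(-12,-10) top-left  bias=+0
  edge (2, 4)→(14, 4): d=(12,0) top-left  bias=+0
    (2,2)@(5, 5): e=[90,18,12] → #
    (3,2)@(7, 5): e=[70,38,12] → #
    (4,2)@(9, 5): e=[50,58,12] → #
    (5,2)@(11, 5): e=[30,78,12] → #
    (6,2)@(13, 5): e=[10,98,12] → #
    (7,2)@(15, 5): e=[-10,118,12] → ·
    (2,3)@(5, 7): e=[90,-6,36] → ·
    (3,3)@(7, 7): e=[70,14,36] → #
    (7,3)@(15, 7): e=[-10,94,36] → ·
    (3,4)@(7, 9): e=[70,-10,60] → ·
    (4,4)@(9, 9): e=[50,10,60] → #
    (7,4)@(15, 9): e=[-10,70,60] → ·
  covered (15 px):
    · · · · · · · ·
    · · · · · · · ·
    · · # # # # # ·
    · · · # # # # ·
    · · · · # # # ·
    · · · · · # # ·
    · · · · · · # ·
    · · · · · · · ·
    · · · · · · · ·
T2:
  2·area = 20  (B↔C swapped to make it positive)
  edge (0, 16)→(6, 2): d=(6,-14) top-left  bias=+0
  edge (6, 2)→(7, 3): d=(1,1) right/bottom  bias=-1
  edge (7, 3)→(0, 16): d=(-7,13) right/bottom  bias=-1
    (2,0)@(5, 1): e=[-20,0,40] → ·  [on edge]
    (3,1)@(7, 3): e=[20,0,0] → ·  [on edge]
    (2,2)@(5, 5): e=[4,4,12] → #
    (3,2)@(7, 5): e=[32,2,-14] → ·
    (4,2)@(9, 5): e=[60,0,-40] → ·  [on edge]
    (2,3)@(5, 7): e=[16,6,-2] → ·
    (5,3)@(11, 7): e=[100,0,-80] → ·  [on edge]
    (1,4)@(3, 9): e=[0,10,10] → #  [on edge]
    (2,4)@(5, 9): e=[28,8,-16] → ·
    (6,4)@(13, 9): e=[140,0,-120] → ·  [on edge]
    (1,5)@(3, 11): e=[12,12,-4] → ·
    (7,5)@(15, 11): e=[180,0,-160] → ·  [on edge]
  covered (2 px):
    · · · · · · · ·
    · · · · · · · ·
    · · # · · · · ·
    · · · · · · · ·
    · # · · · · · ·
    · · · · · · · ·
    · · · · · · · ·
    · · · · · · · ·
    · · · · · · · ·

Final: [[2,2],[3,2],[4,2],[5,2],[6,2],[3,3],[4,3],[5,3],[6,3],[4,4],[5,4],[6,4],[5,5],[6,5],[6,6]]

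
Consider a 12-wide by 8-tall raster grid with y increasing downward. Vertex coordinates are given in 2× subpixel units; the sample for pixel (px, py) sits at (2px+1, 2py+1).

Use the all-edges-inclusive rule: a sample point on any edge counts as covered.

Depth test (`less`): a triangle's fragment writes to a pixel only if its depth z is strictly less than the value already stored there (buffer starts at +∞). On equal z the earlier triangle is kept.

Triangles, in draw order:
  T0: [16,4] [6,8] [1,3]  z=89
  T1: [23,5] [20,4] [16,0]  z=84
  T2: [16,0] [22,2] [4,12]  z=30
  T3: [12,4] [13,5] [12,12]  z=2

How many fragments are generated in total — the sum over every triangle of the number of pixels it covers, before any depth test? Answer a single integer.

T0:
  2·area = 70
  edge (16, 4)→(6, 8): d=(-10,4) inclusive
  edge (6, 8)→(1, 3): d=(-5,-5) inclusive
  edge (1, 3)→(16, 4): d=(15,1) inclusive
    (0,1)@(1, 3): e=[70,0,0] → █  [on edge]
    (1,1)@(3, 3): e=[62,10,-2] → ·
    (0,2)@(1, 5): e=[50,-10,30] → ·
    (1,2)@(3, 5): e=[42,0,28] → █  [on edge]
    (2,2)@(5, 5): e=[34,10,26] → █
    (3,2)@(7, 5): e=[26,20,24] → █
    (4,2)@(9, 5): e=[18,30,22] → █
    (5,2)@(11, 5): e=[10,40,20] → █
    (6,2)@(13, 5): e=[2,50,18] → █
    (7,2)@(15, 5): e=[-6,60,16] → ·
    (1,3)@(3, 7): e=[22,-10,58] → ·
    (2,3)@(5, 7): e=[14,0,56] → █  [on edge]
    (3,4)@(7, 9): e=[-14,0,84] → ·  [on edge]
    (4,5)@(9, 11): e=[-42,0,112] → ·  [on edge]
    (5,6)@(11, 13): e=[-70,0,140] → ·  [on edge]
    (6,7)@(13, 15): e=[-98,0,168] → ·  [on edge]
  covered (9 px):
    · · · · · · · · · · · ·
    █ · · · · · · · · · · ·
    · █ █ █ █ █ █ · · · · ·
    · · █ █ · · · · · · · ·
    · · · · · · · · · · · ·
    · · · · · · · · · · · ·
    · · · · · · · · · · · ·
    · · · · · · · · · · · ·
T1:
  2·area = 8
  edge (23, 5)→(20, 4): d=(-3,-1) inclusive
  edge (20, 4)→(16, 0): d=(-4,-4) inclusive
  edge (16, 0)→(23, 5): d=(7,5) inclusive
    (5,0)@(11, 1): e=[0,-24,32] → ·  [on edge]
    (8,0)@(17, 1): e=[6,0,2] → █  [on edge]
    (9,0)@(19, 1): e=[8,8,-8] → ·
    (8,1)@(17, 3): e=[0,-8,16] → ·  [on edge]
    (9,1)@(19, 3): e=[2,0,6] → █  [on edge]
    (10,1)@(21, 3): e=[4,8,-4] → ·
    (9,2)@(19, 5): e=[-4,-8,20] → ·
    (10,2)@(21, 5): e=[-2,0,10] → ·  [on edge]
    (11,2)@(23, 5): e=[0,8,0] → █  [on edge]
    (11,3)@(23, 7): e=[-6,0,14] → ·  [on edge]
  covered (3 px):
    · · · · · · · · █ · · ·
    · · · · · · · · · █ · ·
    · · · · · · · · · · · █
    · · · · · · · · · · · ·
    · · · · · · · · · · · ·
    · · · · · · · · · · · ·
    · · · · · · · · · · · ·
    · · · · · · · · · · · ·
T2:
  2·area = 96
  edge (16, 0)→(22, 2): d=(6,2) inclusive
  edge (22, 2)→(4, 12): d=(-18,10) inclusive
  edge (4, 12)→(16, 0): d=(12,-12) inclusive
    (7,0)@(15, 1): e=[8,88,0] → █  [on edge]
    (8,0)@(17, 1): e=[4,68,24] → █
    (9,0)@(19, 1): e=[0,48,48] → █  [on edge]
    (10,0)@(21, 1): e=[-4,28,72] → ·
    (6,1)@(13, 3): e=[24,72,0] → █  [on edge]
    (10,1)@(21, 3): e=[8,-8,96] → ·
    (5,2)@(11, 5): e=[40,56,0] → █  [on edge]
    (8,2)@(17, 5): e=[28,-4,72] → ·
    (9,2)@(19, 5): e=[24,-24,96] → ·
    (4,3)@(9, 7): e=[56,40,0] → █  [on edge]
    (6,3)@(13, 7): e=[48,0,48] → █  [on edge]
    (7,3)@(15, 7): e=[44,-20,72] → ·
    (3,4)@(7, 9): e=[72,24,0] → █  [on edge]
    (2,5)@(5, 11): e=[88,8,0] → █  [on edge]
    (1,6)@(3, 13): e=[104,-8,0] → ·  [on edge]
    (0,7)@(1, 15): e=[120,-24,0] → ·  [on edge]
  covered (16 px):
    · · · · · · · █ █ █ · ·
    · · · · · · █ █ █ █ · ·
    · · · · · █ █ █ · · · ·
    · · · · █ █ █ · · · · ·
    · · · █ █ · · · · · · ·
    · · █ · · · · · · · · ·
    · · · · · · · · · · · ·
    · · · · · · · · · · · ·
T3:
  2·area = 8
  edge (12, 4)→(13, 5): d=(1,1) inclusive
  edge (13, 5)→(12, 12): d=(-1,7) inclusive
  edge (12, 12)→(12, 4): d=(0,-8) inclusive
    (4,0)@(9, 1): e=[0,32,-24] → ·  [on edge]
    (5,1)@(11, 3): e=[0,16,-8] → ·  [on edge]
    (6,2)@(13, 5): e=[0,0,8] → █  [on edge]
    (7,2)@(15, 5): e=[-2,-14,24] → ·
    (6,3)@(13, 7): e=[2,-2,8] → ·
    (7,3)@(15, 7): e=[0,-16,24] → ·  [on edge]
    (8,4)@(17, 9): e=[0,-32,40] → ·  [on edge]
    (9,5)@(19, 11): e=[0,-48,56] → ·  [on edge]
    (10,6)@(21, 13): e=[0,-64,72] → ·  [on edge]
    (11,7)@(23, 15): e=[0,-80,88] → ·  [on edge]
  covered (1 px):
    · · · · · · · · · · · ·
    · · · · · · · · · · · ·
    · · · · · · █ · · · · ·
    · · · · · · · · · · · ·
    · · · · · · · · · · · ·
    · · · · · · · · · · · ·
    · · · · · · · · · · · ·
    · · · · · · · · · · · ·

Result: 29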